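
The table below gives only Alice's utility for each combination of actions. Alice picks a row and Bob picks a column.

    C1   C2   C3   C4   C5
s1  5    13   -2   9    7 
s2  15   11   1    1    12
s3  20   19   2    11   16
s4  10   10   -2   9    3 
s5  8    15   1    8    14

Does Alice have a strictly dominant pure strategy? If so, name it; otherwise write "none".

s3 vs s1: C1: 20>5, C2: 19>13, C3: 2>-2, C4: 11>9, C5: 16>7.
s3 vs s2: C1: 20>15, C2: 19>11, C3: 2>1, C4: 11>1, C5: 16>12.
s3 vs s4: C1: 20>10, C2: 19>10, C3: 2>-2, C4: 11>9, C5: 16>3.
s3 vs s5: C1: 20>8, C2: 19>15, C3: 2>1, C4: 11>8, C5: 16>14.
s3 strictly beats every other strategy against every opponent action, so it is strictly dominant.

s3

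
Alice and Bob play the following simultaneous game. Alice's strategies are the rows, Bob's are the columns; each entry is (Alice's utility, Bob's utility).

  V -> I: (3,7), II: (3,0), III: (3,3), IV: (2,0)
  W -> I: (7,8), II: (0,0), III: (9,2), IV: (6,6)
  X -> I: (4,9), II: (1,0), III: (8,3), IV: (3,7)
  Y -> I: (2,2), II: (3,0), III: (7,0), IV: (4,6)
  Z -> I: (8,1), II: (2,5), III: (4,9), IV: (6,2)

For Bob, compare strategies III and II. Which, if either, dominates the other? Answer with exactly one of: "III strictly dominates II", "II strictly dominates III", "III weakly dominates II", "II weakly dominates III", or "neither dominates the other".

III weakly dominates II

III's payoffs vs II's, by Alice's action — V: 3>0, W: 2>0, X: 3>0, Y: 0=0, Z: 9>5.
III is at least as good everywhere and strictly better somewhere (tied only at Y), so III weakly but not strictly dominates II.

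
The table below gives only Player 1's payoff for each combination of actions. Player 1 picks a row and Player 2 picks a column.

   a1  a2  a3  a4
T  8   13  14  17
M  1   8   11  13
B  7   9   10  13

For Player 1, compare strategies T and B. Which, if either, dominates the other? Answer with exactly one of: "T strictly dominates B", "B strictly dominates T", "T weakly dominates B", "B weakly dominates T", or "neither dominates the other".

T strictly dominates B

Compare T to B across each opponent action: a1: 8>7, a2: 13>9, a3: 14>10, a4: 17>13.
T gives a strictly higher payoff against each opponent action, so T strictly dominates B.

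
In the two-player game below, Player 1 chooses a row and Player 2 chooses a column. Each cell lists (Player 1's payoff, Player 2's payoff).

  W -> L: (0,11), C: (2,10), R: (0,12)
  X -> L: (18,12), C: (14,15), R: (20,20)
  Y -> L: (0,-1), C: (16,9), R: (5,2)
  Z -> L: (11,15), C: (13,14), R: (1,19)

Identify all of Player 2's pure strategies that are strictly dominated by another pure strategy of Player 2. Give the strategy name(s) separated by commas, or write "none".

R strictly dominates L — W: 12>11, X: 20>12, Y: 2>-1, Z: 19>15.
C: no other strategy beats it everywhere (L at X (15>12); R at Y (9>2)).
R is not dominated — it holds its own against L at W (12>11); C at W (12>10).

L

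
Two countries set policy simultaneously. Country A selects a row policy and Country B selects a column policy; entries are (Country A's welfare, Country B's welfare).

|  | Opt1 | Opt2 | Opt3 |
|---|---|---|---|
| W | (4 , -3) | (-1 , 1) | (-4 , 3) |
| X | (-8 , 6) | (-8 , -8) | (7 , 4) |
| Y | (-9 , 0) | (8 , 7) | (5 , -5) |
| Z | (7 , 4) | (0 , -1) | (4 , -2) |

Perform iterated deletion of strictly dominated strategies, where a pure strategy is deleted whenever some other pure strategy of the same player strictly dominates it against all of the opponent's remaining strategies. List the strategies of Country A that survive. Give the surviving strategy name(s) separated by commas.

Country A's strategy W is strictly dominated by Z (Opt1: 7>4, Opt2: 0>-1, Opt3: 4>-4) and is removed.
Country B's strategy Opt3 is strictly dominated by Opt1 (X: 6>4, Y: 0>-5, Z: 4>-2) and is removed.
Row X is eliminated: Z beats it against every remaining column (Opt1: 7>-8, Opt2: 0>-8).
Among the remaining strategies, none is strictly dominated by another pure strategy of the same player, so the elimination stops.
Surviving strategies — Country A: {Y, Z}; Country B: {Opt1, Opt2}.

Y, Z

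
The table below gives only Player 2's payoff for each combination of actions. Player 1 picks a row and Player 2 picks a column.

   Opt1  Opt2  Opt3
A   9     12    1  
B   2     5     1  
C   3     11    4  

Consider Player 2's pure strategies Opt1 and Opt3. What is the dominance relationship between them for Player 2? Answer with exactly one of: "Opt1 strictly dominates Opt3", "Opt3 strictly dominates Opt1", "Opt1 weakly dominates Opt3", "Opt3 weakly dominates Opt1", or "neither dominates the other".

Compare Opt1 to Opt3 across every action of Player 1: A: 9>1, B: 2>1, C: 3<4.
Opt1 does better at A, B but worse at C; neither strategy dominates the other.

neither dominates the other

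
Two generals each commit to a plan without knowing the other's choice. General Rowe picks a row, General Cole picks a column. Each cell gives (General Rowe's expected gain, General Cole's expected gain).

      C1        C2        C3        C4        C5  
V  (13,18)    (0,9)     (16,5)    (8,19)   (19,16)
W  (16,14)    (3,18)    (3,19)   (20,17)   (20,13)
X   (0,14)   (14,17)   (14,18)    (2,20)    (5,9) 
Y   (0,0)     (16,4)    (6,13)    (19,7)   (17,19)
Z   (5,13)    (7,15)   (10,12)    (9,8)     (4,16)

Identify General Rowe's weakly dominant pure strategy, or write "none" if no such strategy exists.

none

V fails to dominate W at C1 (13<16).
W fails to dominate V at C3 (3<16).
X fails to dominate V at C1 (0<13).
Y fails to dominate V at C1 (0<13).
Z fails to dominate V at C1 (5<13).
No single strategy dominates all the others.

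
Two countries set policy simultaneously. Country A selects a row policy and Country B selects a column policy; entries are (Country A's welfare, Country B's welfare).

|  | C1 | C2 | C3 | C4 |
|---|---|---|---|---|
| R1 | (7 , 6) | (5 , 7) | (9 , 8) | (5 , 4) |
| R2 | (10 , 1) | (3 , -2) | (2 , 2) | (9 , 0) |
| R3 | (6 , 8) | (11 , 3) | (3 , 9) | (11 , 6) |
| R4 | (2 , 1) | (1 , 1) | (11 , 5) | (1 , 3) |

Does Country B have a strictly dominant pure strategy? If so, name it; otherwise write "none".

C3

C3 vs C1: R1: 8>6, R2: 2>1, R3: 9>8, R4: 5>1.
C3 vs C2: R1: 8>7, R2: 2>-2, R3: 9>3, R4: 5>1.
C3 vs C4: R1: 8>4, R2: 2>0, R3: 9>6, R4: 5>3.
C3 strictly beats every other strategy against every opponent action, so it is strictly dominant.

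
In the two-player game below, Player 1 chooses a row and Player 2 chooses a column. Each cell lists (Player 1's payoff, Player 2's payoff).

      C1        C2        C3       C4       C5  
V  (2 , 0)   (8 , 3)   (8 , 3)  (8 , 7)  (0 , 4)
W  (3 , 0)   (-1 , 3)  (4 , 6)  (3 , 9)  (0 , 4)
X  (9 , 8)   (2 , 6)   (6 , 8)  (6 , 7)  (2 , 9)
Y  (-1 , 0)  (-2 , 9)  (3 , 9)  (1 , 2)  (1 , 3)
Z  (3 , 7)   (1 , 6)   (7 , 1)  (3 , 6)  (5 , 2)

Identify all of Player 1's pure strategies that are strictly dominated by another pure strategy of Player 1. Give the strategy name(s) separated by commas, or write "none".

Nothing dominates V: W at C2 (8>-1); X at C2 (8>2); Y at C1 (2>-1); Z at C2 (8>1).
W: dominated, since X does at least as well everywhere (C1: 9>3, C2: 2>-1, C3: 6>4, C4: 6>3, C5: 2>0).
Nothing dominates X: V at C1 (9>2); W at C1 (9>3); Y at C1 (9>-1); Z at C1 (9>3).
Y: dominated, since X does at least as well everywhere (C1: 9>-1, C2: 2>-2, C3: 6>3, C4: 6>1, C5: 2>1).
Nothing dominates Z: V at C1 (3>2); W at C1 (3=3); X at C3 (7>6); Y at C1 (3>-1).

W, Y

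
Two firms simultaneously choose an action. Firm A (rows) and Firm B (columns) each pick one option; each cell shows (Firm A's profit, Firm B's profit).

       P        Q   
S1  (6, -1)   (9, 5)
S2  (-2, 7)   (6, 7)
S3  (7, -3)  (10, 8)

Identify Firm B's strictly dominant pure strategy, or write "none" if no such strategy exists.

P fails to dominate Q at S1 (-1<5).
Q fails to dominate P at S2 (7=7).
No single strategy dominates all the others.

none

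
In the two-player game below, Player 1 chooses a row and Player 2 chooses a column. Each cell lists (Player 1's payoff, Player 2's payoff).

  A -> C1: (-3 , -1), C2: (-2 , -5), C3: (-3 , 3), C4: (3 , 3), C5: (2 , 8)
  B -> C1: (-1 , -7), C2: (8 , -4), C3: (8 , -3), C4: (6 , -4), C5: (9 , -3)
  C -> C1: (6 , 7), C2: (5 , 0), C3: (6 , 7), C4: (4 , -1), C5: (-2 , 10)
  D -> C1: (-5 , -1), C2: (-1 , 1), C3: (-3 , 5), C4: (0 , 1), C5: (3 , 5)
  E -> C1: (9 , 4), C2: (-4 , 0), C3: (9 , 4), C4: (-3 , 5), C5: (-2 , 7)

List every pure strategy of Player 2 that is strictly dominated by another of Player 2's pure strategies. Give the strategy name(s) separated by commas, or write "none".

C1, C2, C4

C5 strictly dominates C1 — A: 8>-1, B: -3>-7, C: 10>7, D: 5>-1, E: 7>4.
C2: dominated, since C3 does at least as well everywhere (A: 3>-5, B: -3>-4, C: 7>0, D: 5>1, E: 4>0).
C3 is not dominated — it holds its own against C1 at A (3>-1); C2 at A (3>-5); C4 at A (3=3); C5 at B (-3=-3).
C5 strictly dominates C4 — A: 8>3, B: -3>-4, C: 10>-1, D: 5>1, E: 7>5.
C5: no other strategy beats it everywhere (C1 at A (8>-1); C2 at A (8>-5); C3 at A (8>3); C4 at A (8>3)).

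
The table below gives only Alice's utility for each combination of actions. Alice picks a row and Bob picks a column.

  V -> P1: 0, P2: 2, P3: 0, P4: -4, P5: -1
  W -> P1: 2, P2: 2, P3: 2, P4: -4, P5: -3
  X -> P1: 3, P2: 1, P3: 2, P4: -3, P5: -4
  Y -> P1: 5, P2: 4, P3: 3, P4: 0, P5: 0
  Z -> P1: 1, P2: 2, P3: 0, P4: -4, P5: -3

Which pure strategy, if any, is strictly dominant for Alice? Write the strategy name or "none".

Y vs V: P1: 5>0, P2: 4>2, P3: 3>0, P4: 0>-4, P5: 0>-1.
Y vs W: P1: 5>2, P2: 4>2, P3: 3>2, P4: 0>-4, P5: 0>-3.
Y vs X: P1: 5>3, P2: 4>1, P3: 3>2, P4: 0>-3, P5: 0>-4.
Y vs Z: P1: 5>1, P2: 4>2, P3: 3>0, P4: 0>-4, P5: 0>-3.
Y strictly beats every other strategy against every opponent action, so it is strictly dominant.

Y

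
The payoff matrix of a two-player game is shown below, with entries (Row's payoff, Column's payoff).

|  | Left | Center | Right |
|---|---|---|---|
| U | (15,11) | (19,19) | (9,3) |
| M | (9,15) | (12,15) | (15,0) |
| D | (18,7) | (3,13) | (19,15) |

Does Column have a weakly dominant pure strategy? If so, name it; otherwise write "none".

Left fails to dominate Center at U (11<19).
Center fails to dominate Right at D (13<15).
Right fails to dominate Left at U (3<11).
No single strategy dominates all the others.

none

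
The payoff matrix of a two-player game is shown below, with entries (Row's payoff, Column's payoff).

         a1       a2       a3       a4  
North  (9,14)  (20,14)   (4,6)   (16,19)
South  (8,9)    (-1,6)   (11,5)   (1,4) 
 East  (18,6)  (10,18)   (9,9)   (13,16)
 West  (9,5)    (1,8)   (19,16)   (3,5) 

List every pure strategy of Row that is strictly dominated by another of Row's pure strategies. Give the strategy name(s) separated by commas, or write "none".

South

North is not dominated — it holds its own against South at a1 (9>8); East at a2 (20>10); West at a1 (9=9).
South: dominated, since West does at least as well everywhere (a1: 9>8, a2: 1>-1, a3: 19>11, a4: 3>1).
East: no other strategy beats it everywhere (North at a1 (18>9); South at a1 (18>8); West at a1 (18>9)).
Nothing dominates West: North at a1 (9=9); South at a1 (9>8); East at a3 (19>9).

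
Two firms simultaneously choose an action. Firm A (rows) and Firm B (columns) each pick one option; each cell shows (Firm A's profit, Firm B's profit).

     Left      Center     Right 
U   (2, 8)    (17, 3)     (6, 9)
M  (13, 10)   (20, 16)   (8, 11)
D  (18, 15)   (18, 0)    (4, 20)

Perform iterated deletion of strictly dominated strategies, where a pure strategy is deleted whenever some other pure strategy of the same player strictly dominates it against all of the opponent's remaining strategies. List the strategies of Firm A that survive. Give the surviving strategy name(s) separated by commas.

M

For Firm A, M strictly dominates U on the remaining columns (Left: 13>2, Center: 20>17, Right: 8>6); eliminate U.
Column Left is eliminated: Right beats it against every remaining row (M: 11>10, D: 20>15).
For Firm A, M strictly dominates D on the remaining columns (Center: 20>18, Right: 8>4); eliminate D.
For Firm B, Center strictly dominates Right on the remaining rows (M: 16>11); eliminate Right.
Among the remaining strategies, none is strictly dominated by another pure strategy of the same player, so the elimination stops.
Surviving strategies — Firm A: {M}; Firm B: {Center}.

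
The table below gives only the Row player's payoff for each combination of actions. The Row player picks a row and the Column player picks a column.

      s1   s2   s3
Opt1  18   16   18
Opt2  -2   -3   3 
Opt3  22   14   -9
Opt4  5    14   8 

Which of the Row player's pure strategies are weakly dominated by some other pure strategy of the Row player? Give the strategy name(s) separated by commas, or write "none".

Opt2, Opt4

Nothing dominates Opt1: Opt2 at s1 (18>-2); Opt3 at s2 (16>14); Opt4 at s1 (18>5).
Opt2: dominated, since Opt1 does at least as well everywhere (s1: 18>-2, s2: 16>-3, s3: 18>3).
Nothing dominates Opt3: Opt1 at s1 (22>18); Opt2 at s1 (22>-2); Opt4 at s1 (22>5).
Opt4: dominated, since Opt1 does at least as well everywhere (s1: 18>5, s2: 16>14, s3: 18>8).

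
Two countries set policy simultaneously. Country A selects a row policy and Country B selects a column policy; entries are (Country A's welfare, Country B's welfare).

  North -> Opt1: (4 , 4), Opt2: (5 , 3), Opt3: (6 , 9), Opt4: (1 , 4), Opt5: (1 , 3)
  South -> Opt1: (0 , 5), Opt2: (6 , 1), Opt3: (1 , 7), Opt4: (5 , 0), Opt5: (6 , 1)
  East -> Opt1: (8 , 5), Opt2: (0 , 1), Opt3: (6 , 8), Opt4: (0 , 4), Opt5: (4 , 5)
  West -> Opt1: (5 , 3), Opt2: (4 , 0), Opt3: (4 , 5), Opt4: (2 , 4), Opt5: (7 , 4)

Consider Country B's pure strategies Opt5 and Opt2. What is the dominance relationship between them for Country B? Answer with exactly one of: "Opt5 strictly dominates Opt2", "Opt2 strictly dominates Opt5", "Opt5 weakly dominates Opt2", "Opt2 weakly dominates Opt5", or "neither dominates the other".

Opt5's payoffs vs Opt2's, by Country A's action — North: 3=3, South: 1=1, East: 5>1, West: 4>0.
Opt5 is at least as good everywhere and strictly better somewhere (tied only at North, South), so Opt5 weakly but not strictly dominates Opt2.

Opt5 weakly dominates Opt2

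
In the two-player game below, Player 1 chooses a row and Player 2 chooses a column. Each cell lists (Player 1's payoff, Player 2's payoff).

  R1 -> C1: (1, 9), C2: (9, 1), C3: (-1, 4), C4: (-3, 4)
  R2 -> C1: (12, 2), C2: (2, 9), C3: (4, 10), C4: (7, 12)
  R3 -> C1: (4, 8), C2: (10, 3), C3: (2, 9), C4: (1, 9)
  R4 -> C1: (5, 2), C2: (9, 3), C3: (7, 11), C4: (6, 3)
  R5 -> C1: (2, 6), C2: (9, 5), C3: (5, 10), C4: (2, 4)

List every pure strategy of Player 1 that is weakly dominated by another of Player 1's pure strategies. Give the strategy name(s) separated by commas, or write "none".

R1, R5

R1 is weakly dominated by R3 (C1: 4>1, C2: 10>9, C3: 2>-1, C4: 1>-3).
Nothing dominates R2: R1 at C1 (12>1); R3 at C1 (12>4); R4 at C1 (12>5); R5 at C1 (12>2).
Nothing dominates R3: R1 at C1 (4>1); R2 at C2 (10>2); R4 at C2 (10>9); R5 at C1 (4>2).
R4: no other strategy beats it everywhere (R1 at C1 (5>1); R2 at C2 (9>2); R3 at C1 (5>4); R5 at C1 (5>2)).
R5: dominated, since R4 does at least as well everywhere (C1: 5>2, C2: 9=9, C3: 7>5, C4: 6>2).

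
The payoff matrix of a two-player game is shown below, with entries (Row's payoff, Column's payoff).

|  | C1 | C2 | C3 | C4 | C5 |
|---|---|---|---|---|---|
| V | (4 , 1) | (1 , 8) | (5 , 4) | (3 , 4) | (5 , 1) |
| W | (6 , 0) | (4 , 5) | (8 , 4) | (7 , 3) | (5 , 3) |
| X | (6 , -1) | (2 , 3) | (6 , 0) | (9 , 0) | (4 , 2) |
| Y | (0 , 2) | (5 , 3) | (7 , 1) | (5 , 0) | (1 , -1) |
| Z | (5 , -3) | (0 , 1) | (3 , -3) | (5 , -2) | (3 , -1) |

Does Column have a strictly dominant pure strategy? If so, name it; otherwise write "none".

C2

C2 vs C1: V: 8>1, W: 5>0, X: 3>-1, Y: 3>2, Z: 1>-3.
C2 vs C3: V: 8>4, W: 5>4, X: 3>0, Y: 3>1, Z: 1>-3.
C2 vs C4: V: 8>4, W: 5>3, X: 3>0, Y: 3>0, Z: 1>-2.
C2 vs C5: V: 8>1, W: 5>3, X: 3>2, Y: 3>-1, Z: 1>-1.
C2 strictly beats every other strategy against every opponent action, so it is strictly dominant.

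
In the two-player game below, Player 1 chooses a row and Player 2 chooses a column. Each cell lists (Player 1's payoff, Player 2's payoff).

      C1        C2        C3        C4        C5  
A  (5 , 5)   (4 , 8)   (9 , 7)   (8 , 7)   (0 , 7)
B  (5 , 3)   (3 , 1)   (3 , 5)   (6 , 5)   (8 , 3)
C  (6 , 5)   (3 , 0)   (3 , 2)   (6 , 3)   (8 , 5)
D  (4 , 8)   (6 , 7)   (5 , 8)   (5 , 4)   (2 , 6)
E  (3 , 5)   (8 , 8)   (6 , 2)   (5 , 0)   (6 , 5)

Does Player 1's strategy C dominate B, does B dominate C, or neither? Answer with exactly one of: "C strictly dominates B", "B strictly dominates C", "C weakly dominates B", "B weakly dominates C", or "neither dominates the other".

C's payoffs vs B's, by Player 2's action — C1: 6>5, C2: 3=3, C3: 3=3, C4: 6=6, C5: 8=8.
C is at least as good everywhere and strictly better somewhere (tied only at C2, C3, C4, C5), so C weakly but not strictly dominates B.

C weakly dominates B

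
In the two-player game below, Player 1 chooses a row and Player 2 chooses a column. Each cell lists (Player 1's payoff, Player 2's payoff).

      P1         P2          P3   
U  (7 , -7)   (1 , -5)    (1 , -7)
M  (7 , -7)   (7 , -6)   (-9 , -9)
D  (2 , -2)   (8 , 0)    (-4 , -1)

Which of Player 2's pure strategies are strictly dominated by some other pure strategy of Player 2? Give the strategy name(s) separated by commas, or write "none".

P2 strictly dominates P1 — U: -5>-7, M: -6>-7, D: 0>-2.
Nothing dominates P2: P1 at U (-5>-7); P3 at U (-5>-7).
P3 is strictly dominated by P2 (U: -5>-7, M: -6>-9, D: 0>-1).

P1, P3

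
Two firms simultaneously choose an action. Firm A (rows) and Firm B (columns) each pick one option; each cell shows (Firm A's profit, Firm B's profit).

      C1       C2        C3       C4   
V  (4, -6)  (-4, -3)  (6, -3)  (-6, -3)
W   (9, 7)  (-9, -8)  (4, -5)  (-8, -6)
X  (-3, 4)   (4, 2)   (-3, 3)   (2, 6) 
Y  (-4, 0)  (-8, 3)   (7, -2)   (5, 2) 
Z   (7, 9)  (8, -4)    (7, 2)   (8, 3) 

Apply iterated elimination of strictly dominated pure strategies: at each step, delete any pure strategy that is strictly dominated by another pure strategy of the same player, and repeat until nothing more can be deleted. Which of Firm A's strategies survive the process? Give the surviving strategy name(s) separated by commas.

Row V is eliminated: Z beats it against every remaining column (C1: 7>4, C2: 8>-4, C3: 7>6, C4: 8>-6).
Firm A's strategy X is strictly dominated by Z (C1: 7>-3, C2: 8>4, C3: 7>-3, C4: 8>2) and is removed.
For Firm B, C1 strictly dominates C3 on the remaining rows (W: 7>-5, Y: 0>-2, Z: 9>2); eliminate C3.
Row Y is eliminated: Z beats it against every remaining column (C1: 7>-4, C2: 8>-8, C4: 8>5).
For Firm B, C1 strictly dominates C2 on the remaining rows (W: 7>-8, Z: 9>-4); eliminate C2.
Column C4 is eliminated: C1 beats it against every remaining row (W: 7>-6, Z: 9>3).
Firm A's strategy Z is strictly dominated by W (C1: 9>7) and is removed.
Among the remaining strategies, none is strictly dominated by another pure strategy of the same player, so the elimination stops.
Surviving strategies — Firm A: {W}; Firm B: {C1}.

W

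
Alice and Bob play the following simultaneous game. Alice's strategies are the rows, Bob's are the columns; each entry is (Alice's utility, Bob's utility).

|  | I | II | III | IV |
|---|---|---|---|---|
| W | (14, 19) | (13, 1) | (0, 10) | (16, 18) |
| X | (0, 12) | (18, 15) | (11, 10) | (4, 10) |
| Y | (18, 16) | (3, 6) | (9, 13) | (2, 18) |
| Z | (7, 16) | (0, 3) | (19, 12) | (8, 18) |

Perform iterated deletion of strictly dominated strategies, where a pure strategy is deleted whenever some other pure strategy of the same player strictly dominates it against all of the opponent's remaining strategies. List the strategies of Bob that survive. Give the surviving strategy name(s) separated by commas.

I, II, IV

Column III is eliminated: I beats it against every remaining row (W: 19>10, X: 12>10, Y: 16>13, Z: 16>12).
Alice's strategy Z is strictly dominated by W (I: 14>7, II: 13>0, IV: 16>8) and is removed.
Among the remaining strategies, none is strictly dominated by another pure strategy of the same player, so the elimination stops.
Surviving strategies — Alice: {W, X, Y}; Bob: {I, II, IV}.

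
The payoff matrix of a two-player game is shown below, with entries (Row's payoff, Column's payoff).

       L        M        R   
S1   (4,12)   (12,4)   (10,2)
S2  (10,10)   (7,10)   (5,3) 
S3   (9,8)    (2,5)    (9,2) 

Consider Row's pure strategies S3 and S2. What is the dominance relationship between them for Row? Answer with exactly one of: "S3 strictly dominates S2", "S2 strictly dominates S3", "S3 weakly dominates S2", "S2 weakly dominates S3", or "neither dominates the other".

S3's payoffs vs S2's, by Column's action — L: 9<10, M: 2<7, R: 9>5.
S3 does better at R but worse at L, M; neither strategy dominates the other.

neither dominates the other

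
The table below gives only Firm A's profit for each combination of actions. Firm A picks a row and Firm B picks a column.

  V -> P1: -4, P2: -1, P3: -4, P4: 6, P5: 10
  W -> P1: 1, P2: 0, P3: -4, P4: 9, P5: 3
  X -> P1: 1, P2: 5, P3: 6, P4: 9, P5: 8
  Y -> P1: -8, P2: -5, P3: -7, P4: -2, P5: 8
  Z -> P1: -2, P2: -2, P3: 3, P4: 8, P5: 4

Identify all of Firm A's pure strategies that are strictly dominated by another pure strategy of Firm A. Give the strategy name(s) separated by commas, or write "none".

Y, Z

Nothing dominates V: W at P3 (-4=-4); X at P5 (10>8); Y at P1 (-4>-8); Z at P2 (-1>-2).
W: no other strategy beats it everywhere (V at P1 (1>-4); X at P1 (1=1); Y at P1 (1>-8); Z at P1 (1>-2)).
X is not dominated — it holds its own against V at P1 (1>-4); W at P1 (1=1); Y at P1 (1>-8); Z at P1 (1>-2).
Y: dominated, since V does at least as well everywhere (P1: -4>-8, P2: -1>-5, P3: -4>-7, P4: 6>-2, P5: 10>8).
Z is strictly dominated by X (P1: 1>-2, P2: 5>-2, P3: 6>3, P4: 9>8, P5: 8>4).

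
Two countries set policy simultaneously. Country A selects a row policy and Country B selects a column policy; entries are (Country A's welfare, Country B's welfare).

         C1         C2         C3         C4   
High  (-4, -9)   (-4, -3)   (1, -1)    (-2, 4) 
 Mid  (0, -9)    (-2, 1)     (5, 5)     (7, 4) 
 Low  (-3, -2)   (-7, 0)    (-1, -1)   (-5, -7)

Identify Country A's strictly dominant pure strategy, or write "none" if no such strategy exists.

Mid vs High: C1: 0>-4, C2: -2>-4, C3: 5>1, C4: 7>-2.
Mid vs Low: C1: 0>-3, C2: -2>-7, C3: 5>-1, C4: 7>-5.
Mid strictly beats every other strategy against every opponent action, so it is strictly dominant.

Mid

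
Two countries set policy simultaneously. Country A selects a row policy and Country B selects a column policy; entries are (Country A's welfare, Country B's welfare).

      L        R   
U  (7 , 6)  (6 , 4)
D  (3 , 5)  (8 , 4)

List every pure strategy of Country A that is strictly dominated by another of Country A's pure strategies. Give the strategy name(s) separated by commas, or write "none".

U: no other strategy beats it everywhere (D at L (7>3)).
D is not dominated — it holds its own against U at R (8>6).

none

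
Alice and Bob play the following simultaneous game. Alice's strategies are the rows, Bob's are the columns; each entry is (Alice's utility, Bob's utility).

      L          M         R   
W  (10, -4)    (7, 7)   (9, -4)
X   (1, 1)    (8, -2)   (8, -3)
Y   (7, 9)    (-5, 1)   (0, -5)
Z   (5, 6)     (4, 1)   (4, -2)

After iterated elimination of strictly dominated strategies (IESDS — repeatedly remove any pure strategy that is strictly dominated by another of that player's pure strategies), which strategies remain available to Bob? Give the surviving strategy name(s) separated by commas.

Alice's strategy Y is strictly dominated by W (L: 10>7, M: 7>-5, R: 9>0) and is removed.
Alice's strategy Z is strictly dominated by W (L: 10>5, M: 7>4, R: 9>4) and is removed.
For Bob, M strictly dominates R on the remaining rows (W: 7>-4, X: -2>-3); eliminate R.
Among the remaining strategies, none is strictly dominated by another pure strategy of the same player, so the elimination stops.
Surviving strategies — Alice: {W, X}; Bob: {L, M}.

L, M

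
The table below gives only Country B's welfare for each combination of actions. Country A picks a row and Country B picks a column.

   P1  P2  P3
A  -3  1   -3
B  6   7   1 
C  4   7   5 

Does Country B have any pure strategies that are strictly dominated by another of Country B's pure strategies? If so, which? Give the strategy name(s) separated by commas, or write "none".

P1, P3

P1 is strictly dominated by P2 (A: 1>-3, B: 7>6, C: 7>4).
P2 is not dominated — it holds its own against P1 at A (1>-3); P3 at A (1>-3).
P3: dominated, since P2 does at least as well everywhere (A: 1>-3, B: 7>1, C: 7>5).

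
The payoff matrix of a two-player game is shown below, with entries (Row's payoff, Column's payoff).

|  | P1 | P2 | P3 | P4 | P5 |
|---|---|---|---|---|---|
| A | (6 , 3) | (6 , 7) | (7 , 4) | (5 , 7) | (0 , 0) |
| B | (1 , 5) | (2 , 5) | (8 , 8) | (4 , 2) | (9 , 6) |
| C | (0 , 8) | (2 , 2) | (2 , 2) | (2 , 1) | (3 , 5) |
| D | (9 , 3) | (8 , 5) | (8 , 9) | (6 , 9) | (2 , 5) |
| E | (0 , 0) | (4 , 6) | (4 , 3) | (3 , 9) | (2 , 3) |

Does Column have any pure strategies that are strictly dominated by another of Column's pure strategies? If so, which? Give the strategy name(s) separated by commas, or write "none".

P1 is not dominated — it holds its own against P2 at B (5=5); P3 at C (8>2); P4 at B (5>2); P5 at A (3>0).
Nothing dominates P2: P1 at A (7>3); P3 at A (7>4); P4 at A (7=7); P5 at A (7>0).
P3 is not dominated — it holds its own against P1 at A (4>3); P2 at B (8>5); P4 at B (8>2); P5 at A (4>0).
Nothing dominates P4: P1 at A (7>3); P2 at A (7=7); P3 at A (7>4); P5 at A (7>0).
P5: no other strategy beats it everywhere (P1 at B (6>5); P2 at B (6>5); P3 at C (5>2); P4 at B (6>2)).

none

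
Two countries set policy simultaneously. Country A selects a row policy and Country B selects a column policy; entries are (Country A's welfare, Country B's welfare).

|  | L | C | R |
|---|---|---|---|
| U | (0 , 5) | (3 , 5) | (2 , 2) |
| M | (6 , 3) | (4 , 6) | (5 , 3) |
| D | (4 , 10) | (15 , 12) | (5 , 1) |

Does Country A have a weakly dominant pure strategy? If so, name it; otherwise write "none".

U fails to dominate M at L (0<6).
M fails to dominate D at C (4<15).
D fails to dominate M at L (4<6).
No single strategy dominates all the others.

none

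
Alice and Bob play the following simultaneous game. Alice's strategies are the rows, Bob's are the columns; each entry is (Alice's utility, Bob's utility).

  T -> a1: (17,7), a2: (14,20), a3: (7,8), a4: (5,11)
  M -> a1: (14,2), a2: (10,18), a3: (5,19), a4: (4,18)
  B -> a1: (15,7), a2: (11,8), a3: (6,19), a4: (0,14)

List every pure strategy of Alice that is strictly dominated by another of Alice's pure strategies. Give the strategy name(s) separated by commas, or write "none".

T is not dominated — it holds its own against M at a1 (17>14); B at a1 (17>15).
T strictly dominates M — a1: 17>14, a2: 14>10, a3: 7>5, a4: 5>4.
B: dominated, since T does at least as well everywhere (a1: 17>15, a2: 14>11, a3: 7>6, a4: 5>0).

M, B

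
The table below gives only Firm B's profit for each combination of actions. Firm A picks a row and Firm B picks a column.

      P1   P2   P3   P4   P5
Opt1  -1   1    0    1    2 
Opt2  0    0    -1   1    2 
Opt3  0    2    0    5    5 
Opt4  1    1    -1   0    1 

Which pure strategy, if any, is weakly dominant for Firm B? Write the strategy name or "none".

P5 vs P1: Opt1: 2>-1, Opt2: 2>0, Opt3: 5>0, Opt4: 1=1.
P5 vs P2: Opt1: 2>1, Opt2: 2>0, Opt3: 5>2, Opt4: 1=1.
P5 vs P3: Opt1: 2>0, Opt2: 2>-1, Opt3: 5>0, Opt4: 1>-1.
P5 vs P4: Opt1: 2>1, Opt2: 2>1, Opt3: 5=5, Opt4: 1>0.
P5 is at least as good as every other strategy against every opponent action, so it is weakly dominant.

P5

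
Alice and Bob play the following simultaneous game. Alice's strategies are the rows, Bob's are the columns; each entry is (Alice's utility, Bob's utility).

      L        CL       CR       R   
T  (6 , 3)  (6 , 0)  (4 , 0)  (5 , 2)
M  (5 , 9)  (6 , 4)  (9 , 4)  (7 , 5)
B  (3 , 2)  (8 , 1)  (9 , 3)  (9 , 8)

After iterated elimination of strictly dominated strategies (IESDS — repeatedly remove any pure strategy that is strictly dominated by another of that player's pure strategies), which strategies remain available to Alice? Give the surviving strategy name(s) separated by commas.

T, M, B

For Bob, L strictly dominates CL on the remaining rows (T: 3>0, M: 9>4, B: 2>1); eliminate CL.
Bob's strategy CR is strictly dominated by R (T: 2>0, M: 5>4, B: 8>3) and is removed.
Among the remaining strategies, none is strictly dominated by another pure strategy of the same player, so the elimination stops.
Surviving strategies — Alice: {T, M, B}; Bob: {L, R}.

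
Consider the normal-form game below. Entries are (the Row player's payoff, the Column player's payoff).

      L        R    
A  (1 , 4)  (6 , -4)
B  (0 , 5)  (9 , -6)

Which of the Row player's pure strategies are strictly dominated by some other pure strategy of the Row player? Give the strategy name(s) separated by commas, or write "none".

A: no other strategy beats it everywhere (B at L (1>0)).
B is not dominated — it holds its own against A at R (9>6).

none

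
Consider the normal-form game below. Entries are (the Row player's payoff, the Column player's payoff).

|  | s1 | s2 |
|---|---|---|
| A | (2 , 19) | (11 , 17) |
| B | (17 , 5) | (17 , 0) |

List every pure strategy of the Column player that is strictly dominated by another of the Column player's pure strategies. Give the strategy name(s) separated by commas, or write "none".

s2

Nothing dominates s1: s2 at A (19>17).
s2 is strictly dominated by s1 (A: 19>17, B: 5>0).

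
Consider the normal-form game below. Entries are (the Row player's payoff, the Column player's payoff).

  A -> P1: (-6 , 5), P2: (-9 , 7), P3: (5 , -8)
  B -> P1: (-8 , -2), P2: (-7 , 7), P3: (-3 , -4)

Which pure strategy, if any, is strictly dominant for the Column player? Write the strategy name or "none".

P2

P2 vs P1: A: 7>5, B: 7>-2.
P2 vs P3: A: 7>-8, B: 7>-4.
P2 strictly beats every other strategy against every opponent action, so it is strictly dominant.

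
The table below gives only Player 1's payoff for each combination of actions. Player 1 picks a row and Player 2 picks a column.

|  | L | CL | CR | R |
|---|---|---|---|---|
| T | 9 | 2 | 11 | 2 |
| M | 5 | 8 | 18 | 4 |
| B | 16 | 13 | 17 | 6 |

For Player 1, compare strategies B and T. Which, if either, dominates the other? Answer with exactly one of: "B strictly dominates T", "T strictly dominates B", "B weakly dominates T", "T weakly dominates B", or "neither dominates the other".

B strictly dominates T

Compare B to T across each opponent action: L: 16>9, CL: 13>2, CR: 17>11, R: 6>2.
B gives a strictly higher payoff against each opponent action, so B strictly dominates T.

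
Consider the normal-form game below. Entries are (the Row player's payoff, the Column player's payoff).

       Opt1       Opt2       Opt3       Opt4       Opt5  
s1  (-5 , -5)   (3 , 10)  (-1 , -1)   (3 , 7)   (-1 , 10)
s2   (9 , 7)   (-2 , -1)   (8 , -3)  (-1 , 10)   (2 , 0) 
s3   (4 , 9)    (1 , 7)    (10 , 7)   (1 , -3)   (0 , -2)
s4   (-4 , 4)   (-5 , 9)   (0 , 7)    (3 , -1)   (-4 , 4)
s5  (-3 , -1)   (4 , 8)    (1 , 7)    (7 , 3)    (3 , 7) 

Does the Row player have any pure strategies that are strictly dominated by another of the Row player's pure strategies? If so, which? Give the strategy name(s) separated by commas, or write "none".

s1: dominated, since s5 does at least as well everywhere (Opt1: -3>-5, Opt2: 4>3, Opt3: 1>-1, Opt4: 7>3, Opt5: 3>-1).
s2 is not dominated — it holds its own against s1 at Opt1 (9>-5); s3 at Opt1 (9>4); s4 at Opt1 (9>-4); s5 at Opt1 (9>-3).
s3: no other strategy beats it everywhere (s1 at Opt1 (4>-5); s2 at Opt2 (1>-2); s4 at Opt1 (4>-4); s5 at Opt1 (4>-3)).
s5 strictly dominates s4 — Opt1: -3>-4, Opt2: 4>-5, Opt3: 1>0, Opt4: 7>3, Opt5: 3>-4.
s5 is not dominated — it holds its own against s1 at Opt1 (-3>-5); s2 at Opt2 (4>-2); s3 at Opt2 (4>1); s4 at Opt1 (-3>-4).

s1, s4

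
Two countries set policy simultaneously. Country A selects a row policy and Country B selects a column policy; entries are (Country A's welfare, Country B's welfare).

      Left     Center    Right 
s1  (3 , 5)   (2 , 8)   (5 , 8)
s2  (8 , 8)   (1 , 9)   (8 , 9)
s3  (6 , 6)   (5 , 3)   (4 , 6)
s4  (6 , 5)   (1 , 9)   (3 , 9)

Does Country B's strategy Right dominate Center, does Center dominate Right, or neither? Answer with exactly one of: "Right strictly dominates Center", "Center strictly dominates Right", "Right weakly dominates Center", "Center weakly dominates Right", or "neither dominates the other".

Right's payoffs vs Center's, by Country A's action — s1: 8=8, s2: 9=9, s3: 6>3, s4: 9=9.
Right is at least as good everywhere and strictly better somewhere (tied only at s1, s2, s4), so Right weakly but not strictly dominates Center.

Right weakly dominates Center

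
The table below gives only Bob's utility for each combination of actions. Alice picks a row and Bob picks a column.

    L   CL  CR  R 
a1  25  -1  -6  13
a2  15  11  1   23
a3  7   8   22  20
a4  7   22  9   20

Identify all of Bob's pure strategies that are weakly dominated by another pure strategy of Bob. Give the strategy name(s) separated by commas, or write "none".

Nothing dominates L: CL at a1 (25>-1); CR at a1 (25>-6); R at a1 (25>13).
Nothing dominates CL: L at a3 (8>7); CR at a1 (-1>-6); R at a4 (22>20).
Nothing dominates CR: L at a3 (22>7); CL at a3 (22>8); R at a3 (22>20).
Nothing dominates R: L at a2 (23>15); CL at a1 (13>-1); CR at a1 (13>-6).

none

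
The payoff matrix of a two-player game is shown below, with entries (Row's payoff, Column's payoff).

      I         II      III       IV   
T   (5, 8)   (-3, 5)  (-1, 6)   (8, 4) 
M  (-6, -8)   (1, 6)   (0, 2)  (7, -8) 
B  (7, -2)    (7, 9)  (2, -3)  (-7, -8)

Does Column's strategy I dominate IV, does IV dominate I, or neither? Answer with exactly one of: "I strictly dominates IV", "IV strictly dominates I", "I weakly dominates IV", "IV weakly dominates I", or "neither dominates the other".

I weakly dominates IV

Compare I to IV across each choice by Row: T: 8>4, M: -8=-8, B: -2>-8.
I is at least as good everywhere and strictly better somewhere (tied only at M), so I weakly but not strictly dominates IV.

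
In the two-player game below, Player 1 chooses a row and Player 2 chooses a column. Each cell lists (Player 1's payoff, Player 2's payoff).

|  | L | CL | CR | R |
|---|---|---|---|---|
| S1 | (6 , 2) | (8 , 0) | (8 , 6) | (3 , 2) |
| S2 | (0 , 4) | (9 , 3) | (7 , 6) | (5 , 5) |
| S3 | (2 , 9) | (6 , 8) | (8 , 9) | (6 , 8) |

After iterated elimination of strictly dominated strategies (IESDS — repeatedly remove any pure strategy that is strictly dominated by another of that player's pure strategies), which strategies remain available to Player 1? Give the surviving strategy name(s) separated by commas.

S1, S3

Player 2's strategy CL is strictly dominated by L (S1: 2>0, S2: 4>3, S3: 9>8) and is removed.
For Player 1, S3 strictly dominates S2 on the remaining columns (L: 2>0, CR: 8>7, R: 6>5); eliminate S2.
For Player 2, CR strictly dominates R on the remaining rows (S1: 6>2, S3: 9>8); eliminate R.
Among the remaining strategies, none is strictly dominated by another pure strategy of the same player, so the elimination stops.
Surviving strategies — Player 1: {S1, S3}; Player 2: {L, CR}.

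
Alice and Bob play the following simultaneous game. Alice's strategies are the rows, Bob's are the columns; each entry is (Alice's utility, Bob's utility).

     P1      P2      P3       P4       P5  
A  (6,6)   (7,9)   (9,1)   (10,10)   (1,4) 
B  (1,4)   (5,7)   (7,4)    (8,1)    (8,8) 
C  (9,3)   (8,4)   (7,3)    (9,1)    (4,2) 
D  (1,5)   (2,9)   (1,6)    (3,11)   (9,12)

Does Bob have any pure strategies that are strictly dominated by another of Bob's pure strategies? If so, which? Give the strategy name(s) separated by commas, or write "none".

P1 is strictly dominated by P2 (A: 9>6, B: 7>4, C: 4>3, D: 9>5).
P2 is not dominated — it holds its own against P1 at A (9>6); P3 at A (9>1); P4 at B (7>1); P5 at A (9>4).
P2 strictly dominates P3 — A: 9>1, B: 7>4, C: 4>3, D: 9>6.
P4: no other strategy beats it everywhere (P1 at A (10>6); P2 at A (10>9); P3 at A (10>1); P5 at A (10>4)).
P5 is not dominated — it holds its own against P1 at B (8>4); P2 at B (8>7); P3 at A (4>1); P4 at B (8>1).

P1, P3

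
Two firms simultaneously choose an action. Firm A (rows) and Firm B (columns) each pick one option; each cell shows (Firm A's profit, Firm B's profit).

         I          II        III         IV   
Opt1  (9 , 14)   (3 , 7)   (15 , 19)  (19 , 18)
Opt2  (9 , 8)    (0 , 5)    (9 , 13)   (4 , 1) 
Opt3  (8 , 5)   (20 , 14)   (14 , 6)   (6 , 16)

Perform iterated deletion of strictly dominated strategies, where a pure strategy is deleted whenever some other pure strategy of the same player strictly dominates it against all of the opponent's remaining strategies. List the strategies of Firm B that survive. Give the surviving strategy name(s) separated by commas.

For Firm B, III strictly dominates I on the remaining rows (Opt1: 19>14, Opt2: 13>8, Opt3: 6>5); eliminate I.
Row Opt2 is eliminated: Opt1 beats it against every remaining column (II: 3>0, III: 15>9, IV: 19>4).
Firm B's strategy II is strictly dominated by IV (Opt1: 18>7, Opt3: 16>14) and is removed.
Firm A's strategy Opt3 is strictly dominated by Opt1 (III: 15>14, IV: 19>6) and is removed.
Firm B's strategy IV is strictly dominated by III (Opt1: 19>18) and is removed.
Among the remaining strategies, none is strictly dominated by another pure strategy of the same player, so the elimination stops.
Surviving strategies — Firm A: {Opt1}; Firm B: {III}.

III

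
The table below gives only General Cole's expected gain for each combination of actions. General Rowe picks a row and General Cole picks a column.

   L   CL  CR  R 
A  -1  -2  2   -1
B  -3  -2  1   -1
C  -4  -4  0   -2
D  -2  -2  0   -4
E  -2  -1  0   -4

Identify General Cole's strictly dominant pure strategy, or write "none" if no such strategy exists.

CR

CR vs L: A: 2>-1, B: 1>-3, C: 0>-4, D: 0>-2, E: 0>-2.
CR vs CL: A: 2>-2, B: 1>-2, C: 0>-4, D: 0>-2, E: 0>-1.
CR vs R: A: 2>-1, B: 1>-1, C: 0>-2, D: 0>-4, E: 0>-4.
CR strictly beats every other strategy against every opponent action, so it is strictly dominant.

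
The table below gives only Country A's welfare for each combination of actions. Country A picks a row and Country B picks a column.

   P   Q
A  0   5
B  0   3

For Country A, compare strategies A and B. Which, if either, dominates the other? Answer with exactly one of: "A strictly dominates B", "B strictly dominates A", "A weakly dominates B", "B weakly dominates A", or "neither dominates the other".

Compare A to B across each opponent action: P: 0=0, Q: 5>3.
A is at least as good everywhere and strictly better somewhere (tied only at P), so A weakly but not strictly dominates B.

A weakly dominates B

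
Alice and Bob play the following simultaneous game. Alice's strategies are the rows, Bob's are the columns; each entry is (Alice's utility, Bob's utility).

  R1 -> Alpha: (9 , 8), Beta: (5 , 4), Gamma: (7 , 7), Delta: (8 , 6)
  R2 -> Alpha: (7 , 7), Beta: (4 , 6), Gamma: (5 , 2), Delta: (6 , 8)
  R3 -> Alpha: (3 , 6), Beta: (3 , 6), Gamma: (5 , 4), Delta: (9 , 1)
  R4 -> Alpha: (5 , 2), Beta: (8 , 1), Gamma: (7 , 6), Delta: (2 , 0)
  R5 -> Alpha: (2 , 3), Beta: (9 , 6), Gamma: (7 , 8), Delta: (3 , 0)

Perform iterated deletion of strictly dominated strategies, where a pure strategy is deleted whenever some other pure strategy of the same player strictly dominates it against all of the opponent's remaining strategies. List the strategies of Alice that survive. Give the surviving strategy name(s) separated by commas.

For Alice, R1 strictly dominates R2 on the remaining columns (Alpha: 9>7, Beta: 5>4, Gamma: 7>5, Delta: 8>6); eliminate R2.
For Bob, Alpha strictly dominates Delta on the remaining rows (R1: 8>6, R3: 6>1, R4: 2>0, R5: 3>0); eliminate Delta.
Alice's strategy R3 is strictly dominated by R1 (Alpha: 9>3, Beta: 5>3, Gamma: 7>5) and is removed.
For Bob, Gamma strictly dominates Beta on the remaining rows (R1: 7>4, R4: 6>1, R5: 8>6); eliminate Beta.
Among the remaining strategies, none is strictly dominated by another pure strategy of the same player, so the elimination stops.
Surviving strategies — Alice: {R1, R4, R5}; Bob: {Alpha, Gamma}.

R1, R4, R5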